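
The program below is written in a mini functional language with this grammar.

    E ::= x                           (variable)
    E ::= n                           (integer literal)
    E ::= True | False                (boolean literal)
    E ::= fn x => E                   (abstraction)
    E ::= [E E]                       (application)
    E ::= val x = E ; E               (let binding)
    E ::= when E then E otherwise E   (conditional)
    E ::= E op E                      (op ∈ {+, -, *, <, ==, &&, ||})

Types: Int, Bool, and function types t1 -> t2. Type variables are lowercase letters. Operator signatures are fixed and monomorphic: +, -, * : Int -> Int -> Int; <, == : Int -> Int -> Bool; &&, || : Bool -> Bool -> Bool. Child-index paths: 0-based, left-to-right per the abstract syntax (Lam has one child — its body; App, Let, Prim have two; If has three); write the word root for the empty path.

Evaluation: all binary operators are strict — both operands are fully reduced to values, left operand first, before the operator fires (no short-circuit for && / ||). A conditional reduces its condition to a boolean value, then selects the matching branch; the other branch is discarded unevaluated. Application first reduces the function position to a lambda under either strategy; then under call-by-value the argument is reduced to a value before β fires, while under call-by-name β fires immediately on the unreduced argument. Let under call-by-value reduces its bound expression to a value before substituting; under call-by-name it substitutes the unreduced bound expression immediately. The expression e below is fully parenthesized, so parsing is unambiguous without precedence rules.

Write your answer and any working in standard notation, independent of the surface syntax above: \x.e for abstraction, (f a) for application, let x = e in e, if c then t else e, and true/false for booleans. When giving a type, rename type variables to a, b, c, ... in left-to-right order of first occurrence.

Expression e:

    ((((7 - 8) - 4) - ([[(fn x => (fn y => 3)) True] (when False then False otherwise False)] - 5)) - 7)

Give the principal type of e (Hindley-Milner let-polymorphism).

Trace:
  unify Int ~ Int
  unify Int ~ Int
  unify Int ~ Int
  unify Int ~ Int
  unify Int ~ Int
\y._ : b -> Int
\x._ : a -> b -> Int
  unify a -> b -> Int ~ Bool -> c
  unify a ~ Bool
  unify b -> Int ~ c
_ _ : b -> Int
  unify Bool ~ Bool
  unify Bool ~ Bool
  unify b -> Int ~ Bool -> d
  unify b ~ Bool
  unify Int ~ d
_ _ : Int
  unify Int ~ Int
  unify Int ~ Int
  unify Int ~ Int
  unify Int ~ Int
  unify Int ~ Int

Answer: Int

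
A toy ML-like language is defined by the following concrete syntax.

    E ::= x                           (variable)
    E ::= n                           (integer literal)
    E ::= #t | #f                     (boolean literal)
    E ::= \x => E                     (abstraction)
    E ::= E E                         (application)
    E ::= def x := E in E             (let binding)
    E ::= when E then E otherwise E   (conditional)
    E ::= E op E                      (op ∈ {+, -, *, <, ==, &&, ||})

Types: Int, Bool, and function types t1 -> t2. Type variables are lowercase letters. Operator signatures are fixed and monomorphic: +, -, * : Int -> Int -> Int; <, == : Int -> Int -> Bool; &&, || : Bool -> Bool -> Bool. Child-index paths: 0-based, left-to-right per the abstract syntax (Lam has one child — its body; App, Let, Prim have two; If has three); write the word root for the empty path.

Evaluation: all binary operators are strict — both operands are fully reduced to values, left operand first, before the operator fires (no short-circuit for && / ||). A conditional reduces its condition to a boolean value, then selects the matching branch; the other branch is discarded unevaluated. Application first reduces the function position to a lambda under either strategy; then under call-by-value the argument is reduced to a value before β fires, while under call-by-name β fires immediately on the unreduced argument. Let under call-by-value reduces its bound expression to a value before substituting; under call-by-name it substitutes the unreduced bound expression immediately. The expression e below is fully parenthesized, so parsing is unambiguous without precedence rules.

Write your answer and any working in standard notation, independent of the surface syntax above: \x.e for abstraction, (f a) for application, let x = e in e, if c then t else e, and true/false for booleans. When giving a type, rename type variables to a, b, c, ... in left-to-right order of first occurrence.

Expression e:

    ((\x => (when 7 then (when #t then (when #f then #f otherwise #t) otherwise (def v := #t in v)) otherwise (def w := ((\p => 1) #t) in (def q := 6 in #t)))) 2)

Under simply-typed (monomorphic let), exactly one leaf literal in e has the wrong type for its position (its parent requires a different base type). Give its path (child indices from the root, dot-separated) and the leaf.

Answer: 0.0.0 : 7

Working:
  unify Int ~ Bool
  FAIL: mismatch Int ~ Bool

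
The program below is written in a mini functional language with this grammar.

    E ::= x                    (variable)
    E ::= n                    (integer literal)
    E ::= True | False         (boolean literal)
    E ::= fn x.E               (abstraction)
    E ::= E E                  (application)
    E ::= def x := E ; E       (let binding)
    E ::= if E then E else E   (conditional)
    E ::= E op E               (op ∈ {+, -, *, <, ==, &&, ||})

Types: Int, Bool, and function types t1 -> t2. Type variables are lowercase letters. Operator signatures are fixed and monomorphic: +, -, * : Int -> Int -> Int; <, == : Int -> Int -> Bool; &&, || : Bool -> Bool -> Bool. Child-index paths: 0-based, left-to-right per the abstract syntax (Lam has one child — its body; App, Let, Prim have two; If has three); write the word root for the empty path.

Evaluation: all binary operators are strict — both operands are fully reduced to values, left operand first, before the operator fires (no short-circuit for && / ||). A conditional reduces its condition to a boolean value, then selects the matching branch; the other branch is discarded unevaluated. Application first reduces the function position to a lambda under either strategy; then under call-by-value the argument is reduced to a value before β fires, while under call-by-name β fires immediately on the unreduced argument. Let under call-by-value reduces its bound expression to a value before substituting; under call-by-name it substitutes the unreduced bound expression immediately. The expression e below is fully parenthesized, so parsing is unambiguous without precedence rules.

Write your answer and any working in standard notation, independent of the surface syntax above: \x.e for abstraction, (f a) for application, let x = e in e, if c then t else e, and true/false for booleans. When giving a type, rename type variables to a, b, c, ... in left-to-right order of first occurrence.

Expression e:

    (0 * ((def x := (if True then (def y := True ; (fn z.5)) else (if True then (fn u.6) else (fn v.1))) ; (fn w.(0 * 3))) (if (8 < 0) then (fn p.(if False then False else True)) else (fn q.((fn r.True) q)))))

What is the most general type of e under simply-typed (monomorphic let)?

Working:
  unify Int ~ Int
  unify Bool ~ Bool
let y : Bool
\z._ : a -> Int
  unify Bool ~ Bool
\u._ : b -> Int
\v._ : c -> Int
  unify b -> Int ~ c -> Int
  unify b ~ c
  unify Int ~ Int
  unify a -> Int ~ c -> Int
  unify a ~ c
  unify Int ~ Int
let x : c -> Int
  unify Int ~ Int
  unify Int ~ Int
\w._ : d -> Int
  unify Int ~ Int
  unify Int ~ Int
  unify Bool ~ Bool
  unify Bool ~ Bool
  unify Bool ~ Bool
\p._ : e -> Bool
\r._ : g -> Bool
q : f
  unify g -> Bool ~ f -> h
  unify g ~ f
  unify Bool ~ h
_ _ : Bool
\q._ : f -> Bool
  unify e -> Bool ~ f -> Bool
  unify e ~ f
  unify Bool ~ Bool
  unify d -> Int ~ (f -> Bool) -> i
  unify d ~ f -> Bool
  unify Int ~ i
_ _ : Int
  unify Int ~ Int

Answer: Int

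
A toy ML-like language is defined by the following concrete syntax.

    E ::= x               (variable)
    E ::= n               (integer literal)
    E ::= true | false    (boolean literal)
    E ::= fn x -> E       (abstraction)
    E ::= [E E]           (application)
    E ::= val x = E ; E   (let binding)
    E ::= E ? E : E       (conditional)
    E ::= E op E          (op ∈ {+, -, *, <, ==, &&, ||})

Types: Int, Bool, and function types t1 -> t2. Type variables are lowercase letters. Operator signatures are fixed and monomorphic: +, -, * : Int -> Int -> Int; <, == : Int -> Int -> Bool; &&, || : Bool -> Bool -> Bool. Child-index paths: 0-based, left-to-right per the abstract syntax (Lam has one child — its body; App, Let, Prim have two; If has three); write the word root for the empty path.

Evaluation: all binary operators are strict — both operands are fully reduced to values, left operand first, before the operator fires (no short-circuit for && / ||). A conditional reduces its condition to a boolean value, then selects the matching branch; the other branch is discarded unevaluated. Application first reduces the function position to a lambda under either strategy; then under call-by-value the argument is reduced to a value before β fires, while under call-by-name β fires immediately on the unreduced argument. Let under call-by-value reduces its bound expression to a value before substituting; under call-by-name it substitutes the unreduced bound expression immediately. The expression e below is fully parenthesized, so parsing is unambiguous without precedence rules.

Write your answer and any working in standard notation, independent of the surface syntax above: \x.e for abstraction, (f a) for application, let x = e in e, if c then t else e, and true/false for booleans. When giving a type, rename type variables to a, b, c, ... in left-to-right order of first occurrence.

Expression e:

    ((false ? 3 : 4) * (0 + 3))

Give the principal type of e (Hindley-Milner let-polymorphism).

Answer: Int

Working:
  unify Bool ~ Bool
  unify Int ~ Int
  unify Int ~ Int
  unify Int ~ Int
  unify Int ~ Int
  unify Int ~ Int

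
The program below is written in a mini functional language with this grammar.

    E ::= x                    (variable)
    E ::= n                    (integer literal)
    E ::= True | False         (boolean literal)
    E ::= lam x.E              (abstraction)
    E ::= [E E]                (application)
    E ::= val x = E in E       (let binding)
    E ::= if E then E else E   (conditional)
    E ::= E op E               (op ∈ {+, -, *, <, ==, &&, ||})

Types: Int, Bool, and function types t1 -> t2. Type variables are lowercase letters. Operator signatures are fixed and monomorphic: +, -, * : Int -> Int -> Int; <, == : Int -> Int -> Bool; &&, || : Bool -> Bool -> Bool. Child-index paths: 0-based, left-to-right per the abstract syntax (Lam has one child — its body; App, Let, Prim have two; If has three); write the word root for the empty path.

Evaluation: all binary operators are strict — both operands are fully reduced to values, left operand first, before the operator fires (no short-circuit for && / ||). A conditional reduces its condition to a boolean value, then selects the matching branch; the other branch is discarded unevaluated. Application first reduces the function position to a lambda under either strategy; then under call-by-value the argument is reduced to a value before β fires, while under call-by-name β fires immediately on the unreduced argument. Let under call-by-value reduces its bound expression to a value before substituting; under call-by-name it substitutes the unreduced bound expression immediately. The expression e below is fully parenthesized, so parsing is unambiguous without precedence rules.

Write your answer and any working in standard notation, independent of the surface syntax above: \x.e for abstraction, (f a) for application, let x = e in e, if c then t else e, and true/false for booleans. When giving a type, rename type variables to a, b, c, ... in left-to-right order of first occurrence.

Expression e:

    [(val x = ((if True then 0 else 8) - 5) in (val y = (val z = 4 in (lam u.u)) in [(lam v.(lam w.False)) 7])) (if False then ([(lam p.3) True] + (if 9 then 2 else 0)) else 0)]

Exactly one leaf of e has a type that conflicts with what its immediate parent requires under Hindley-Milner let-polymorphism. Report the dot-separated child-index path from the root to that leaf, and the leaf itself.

Answer: 1.1.1.0 : 9

Trace:
  unify Bool ~ Bool
  unify Int ~ Int
  unify Int ~ Int
  unify Int ~ Int
let x : Int
let z : Int
u : a
\u._ : a -> a
let y : forall. a -> a
\w._ : c -> Bool
\v._ : b -> c -> Bool
  unify b -> c -> Bool ~ Int -> d
  unify b ~ Int
  unify c -> Bool ~ d
_ _ : c -> Bool
  unify Bool ~ Bool
\p._ : e -> Int
  unify e -> Int ~ Bool -> f
  unify e ~ Bool
  unify Int ~ f
_ _ : Int
  unify Int ~ Int
  unify Int ~ Bool
  FAIL: mismatch Int ~ Bool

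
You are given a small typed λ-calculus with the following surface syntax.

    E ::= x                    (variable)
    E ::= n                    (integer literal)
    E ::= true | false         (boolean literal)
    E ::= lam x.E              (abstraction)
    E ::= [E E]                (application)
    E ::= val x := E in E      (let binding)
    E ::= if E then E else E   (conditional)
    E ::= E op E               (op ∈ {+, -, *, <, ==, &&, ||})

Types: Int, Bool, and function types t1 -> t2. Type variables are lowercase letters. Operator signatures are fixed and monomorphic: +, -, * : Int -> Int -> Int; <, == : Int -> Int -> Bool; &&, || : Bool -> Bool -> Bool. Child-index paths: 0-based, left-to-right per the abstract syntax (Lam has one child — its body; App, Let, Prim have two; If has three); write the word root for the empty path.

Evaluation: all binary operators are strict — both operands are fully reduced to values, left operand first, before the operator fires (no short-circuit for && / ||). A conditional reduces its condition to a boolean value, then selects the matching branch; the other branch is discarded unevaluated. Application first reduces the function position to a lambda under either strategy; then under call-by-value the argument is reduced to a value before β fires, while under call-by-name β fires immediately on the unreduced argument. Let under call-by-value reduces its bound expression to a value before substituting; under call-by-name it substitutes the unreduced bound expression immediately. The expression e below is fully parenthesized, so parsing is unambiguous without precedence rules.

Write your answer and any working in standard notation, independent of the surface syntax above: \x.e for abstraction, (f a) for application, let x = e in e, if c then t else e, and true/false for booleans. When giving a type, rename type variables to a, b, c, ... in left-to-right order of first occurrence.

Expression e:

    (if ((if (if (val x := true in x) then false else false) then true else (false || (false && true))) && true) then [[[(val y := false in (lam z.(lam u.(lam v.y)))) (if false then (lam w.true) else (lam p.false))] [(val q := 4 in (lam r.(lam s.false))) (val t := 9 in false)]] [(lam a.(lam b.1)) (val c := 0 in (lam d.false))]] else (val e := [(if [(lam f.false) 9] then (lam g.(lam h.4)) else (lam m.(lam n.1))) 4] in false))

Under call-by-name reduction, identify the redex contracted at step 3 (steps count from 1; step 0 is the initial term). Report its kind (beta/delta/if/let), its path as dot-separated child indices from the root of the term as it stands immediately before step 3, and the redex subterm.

Answer: if at 0.0 : (if false then true else (false || (false && true)))

Working:
step 0: (if ((if (if (let x = true in x) then false else false) then true else (false || (false && true))) && true) then ((((let y = false in (\z.(\u.(\v.y)))) (if false then (\w.true) else (\p.false))) ((let q = 4 in (\r.(\s.false))) (let t = 9 in false))) ((\a.(\b.1)) (let c = 0 in (\d.false)))) else (let e = ((if ((\f.false) 9) then (\g.(\h.4)) else (\m.(\n.1))) 4) in false))
step 1: [let@0.0.0.0] (if ((if (if true then false else false) then true else (false || (false && true))) && true) then ((((let y = false in (\z.(\u.(\v.y)))) (if false then (\w.true) else (\p.false))) ((let q = 4 in (\r.(\s.false))) (let t = 9 in false))) ((\a.(\b.1)) (let c = 0 in (\d.false)))) else (let e = ((if ((\f.false) 9) then (\g.(\h.4)) else (\m.(\n.1))) 4) in false))
step 2: [if@0.0.0] (if ((if false then true else (false || (false && true))) && true) then ((((let y = false in (\z.(\u.(\v.y)))) (if false then (\w.true) else (\p.false))) ((let q = 4 in (\r.(\s.false))) (let t = 9 in false))) ((\a.(\b.1)) (let c = 0 in (\d.false)))) else (let e = ((if ((\f.false) 9) then (\g.(\h.4)) else (\m.(\n.1))) 4) in false))
step 3: [if@0.0] (if ((false || (false && true)) && true) then ((((let y = false in (\z.(\u.(\v.y)))) (if false then (\w.true) else (\p.false))) ((let q = 4 in (\r.(\s.false))) (let t = 9 in false))) ((\a.(\b.1)) (let c = 0 in (\d.false)))) else (let e = ((if ((\f.false) 9) then (\g.(\h.4)) else (\m.(\n.1))) 4) in false))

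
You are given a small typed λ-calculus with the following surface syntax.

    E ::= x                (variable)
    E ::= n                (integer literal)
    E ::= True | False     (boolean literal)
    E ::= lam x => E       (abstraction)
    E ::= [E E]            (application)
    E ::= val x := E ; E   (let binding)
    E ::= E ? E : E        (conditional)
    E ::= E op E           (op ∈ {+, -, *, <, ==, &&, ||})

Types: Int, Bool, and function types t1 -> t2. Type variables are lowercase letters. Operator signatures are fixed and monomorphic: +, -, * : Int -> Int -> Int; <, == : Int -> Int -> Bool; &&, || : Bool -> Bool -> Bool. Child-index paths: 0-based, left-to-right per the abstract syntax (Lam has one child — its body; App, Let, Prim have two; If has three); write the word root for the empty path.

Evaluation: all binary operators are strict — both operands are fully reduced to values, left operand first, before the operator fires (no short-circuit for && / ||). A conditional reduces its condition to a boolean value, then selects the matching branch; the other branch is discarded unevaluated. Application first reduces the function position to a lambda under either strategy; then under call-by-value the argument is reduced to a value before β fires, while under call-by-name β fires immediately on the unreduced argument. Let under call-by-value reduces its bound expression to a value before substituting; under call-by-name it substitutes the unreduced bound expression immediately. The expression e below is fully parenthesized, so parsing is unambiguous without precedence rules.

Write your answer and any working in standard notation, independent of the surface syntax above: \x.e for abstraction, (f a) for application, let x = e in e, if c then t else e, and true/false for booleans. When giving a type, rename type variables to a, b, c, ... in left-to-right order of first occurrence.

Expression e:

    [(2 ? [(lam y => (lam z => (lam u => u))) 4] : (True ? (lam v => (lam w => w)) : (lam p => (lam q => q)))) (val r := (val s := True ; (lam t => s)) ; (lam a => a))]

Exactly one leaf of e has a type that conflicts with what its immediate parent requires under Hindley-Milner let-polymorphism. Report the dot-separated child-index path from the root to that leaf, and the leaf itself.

Trace:
  unify Int ~ Bool
  FAIL: mismatch Int ~ Bool

Answer: 0.0 : 2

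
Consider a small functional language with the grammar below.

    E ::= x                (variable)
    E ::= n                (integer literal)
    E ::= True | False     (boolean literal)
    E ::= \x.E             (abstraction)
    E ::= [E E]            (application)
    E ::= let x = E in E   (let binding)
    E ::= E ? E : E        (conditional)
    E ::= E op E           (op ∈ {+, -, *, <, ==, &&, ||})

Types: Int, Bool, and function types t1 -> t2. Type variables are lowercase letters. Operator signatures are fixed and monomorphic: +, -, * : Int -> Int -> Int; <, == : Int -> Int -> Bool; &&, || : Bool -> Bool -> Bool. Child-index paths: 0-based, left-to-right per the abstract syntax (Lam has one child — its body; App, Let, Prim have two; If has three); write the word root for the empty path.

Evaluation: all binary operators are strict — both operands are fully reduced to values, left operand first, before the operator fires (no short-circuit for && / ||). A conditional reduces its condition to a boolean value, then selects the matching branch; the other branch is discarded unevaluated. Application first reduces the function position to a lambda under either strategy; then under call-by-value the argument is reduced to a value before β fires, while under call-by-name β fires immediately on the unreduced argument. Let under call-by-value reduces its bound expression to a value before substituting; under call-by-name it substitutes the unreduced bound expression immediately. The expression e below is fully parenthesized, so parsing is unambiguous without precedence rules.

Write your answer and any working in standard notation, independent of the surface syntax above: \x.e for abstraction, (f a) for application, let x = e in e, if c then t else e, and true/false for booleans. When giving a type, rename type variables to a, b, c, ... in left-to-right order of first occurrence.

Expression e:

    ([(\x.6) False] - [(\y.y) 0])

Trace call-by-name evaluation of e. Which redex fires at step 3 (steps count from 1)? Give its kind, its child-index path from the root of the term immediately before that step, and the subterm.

Answer: delta at root : (6 - 0)

Working:
step 0: (((\x.6) false) - ((\y.y) 0))
step 1: [beta@0] (6 - ((\y.y) 0))
step 2: [beta@1] (6 - 0)
step 3: [delta@root] 6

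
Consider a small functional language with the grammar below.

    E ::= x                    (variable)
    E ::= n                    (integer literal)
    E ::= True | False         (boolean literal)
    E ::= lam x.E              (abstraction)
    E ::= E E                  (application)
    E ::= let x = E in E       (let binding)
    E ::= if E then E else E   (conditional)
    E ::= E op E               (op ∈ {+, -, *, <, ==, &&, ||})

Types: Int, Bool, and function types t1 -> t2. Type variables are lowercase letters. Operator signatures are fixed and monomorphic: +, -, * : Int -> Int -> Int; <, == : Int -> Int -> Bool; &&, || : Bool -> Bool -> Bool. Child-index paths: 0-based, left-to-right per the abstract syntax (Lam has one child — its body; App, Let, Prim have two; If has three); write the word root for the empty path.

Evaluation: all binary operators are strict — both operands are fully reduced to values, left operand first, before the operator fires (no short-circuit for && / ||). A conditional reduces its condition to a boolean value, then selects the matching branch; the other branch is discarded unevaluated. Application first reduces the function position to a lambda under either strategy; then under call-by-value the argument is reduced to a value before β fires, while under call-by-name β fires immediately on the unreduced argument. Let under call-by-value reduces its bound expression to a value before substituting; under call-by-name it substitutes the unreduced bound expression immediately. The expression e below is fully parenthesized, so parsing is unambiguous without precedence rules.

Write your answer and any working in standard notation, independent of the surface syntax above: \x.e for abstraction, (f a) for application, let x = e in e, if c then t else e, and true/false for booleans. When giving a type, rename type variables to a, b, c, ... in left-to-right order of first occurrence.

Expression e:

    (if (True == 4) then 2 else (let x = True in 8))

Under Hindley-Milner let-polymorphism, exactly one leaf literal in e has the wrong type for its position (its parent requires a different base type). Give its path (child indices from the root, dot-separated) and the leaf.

Answer: 0.0 : true

Working:
  unify Bool ~ Int
  FAIL: mismatch Bool ~ Int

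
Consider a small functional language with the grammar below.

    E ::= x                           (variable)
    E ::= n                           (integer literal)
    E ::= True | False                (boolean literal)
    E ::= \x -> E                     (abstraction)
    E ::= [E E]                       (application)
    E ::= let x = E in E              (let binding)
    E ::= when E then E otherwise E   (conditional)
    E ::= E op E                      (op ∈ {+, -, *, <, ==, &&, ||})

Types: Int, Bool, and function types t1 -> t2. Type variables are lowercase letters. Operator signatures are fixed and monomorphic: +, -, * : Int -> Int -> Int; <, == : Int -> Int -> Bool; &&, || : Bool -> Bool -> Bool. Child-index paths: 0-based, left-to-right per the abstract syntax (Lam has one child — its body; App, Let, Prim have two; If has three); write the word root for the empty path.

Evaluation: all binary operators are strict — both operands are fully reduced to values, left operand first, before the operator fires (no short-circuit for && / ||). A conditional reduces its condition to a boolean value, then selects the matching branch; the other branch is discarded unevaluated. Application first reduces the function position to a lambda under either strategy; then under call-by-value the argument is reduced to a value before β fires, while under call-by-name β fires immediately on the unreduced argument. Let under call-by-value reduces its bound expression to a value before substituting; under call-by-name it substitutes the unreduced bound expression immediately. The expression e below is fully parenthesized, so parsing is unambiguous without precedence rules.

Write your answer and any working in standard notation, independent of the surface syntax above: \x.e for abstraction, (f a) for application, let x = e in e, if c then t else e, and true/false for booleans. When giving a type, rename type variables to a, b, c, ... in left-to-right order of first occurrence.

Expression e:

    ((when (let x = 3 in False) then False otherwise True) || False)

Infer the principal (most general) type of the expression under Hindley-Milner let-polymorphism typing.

Working:
let x : Int
  unify Bool ~ Bool
  unify Bool ~ Bool
  unify Bool ~ Bool
  unify Bool ~ Bool

Answer: Bool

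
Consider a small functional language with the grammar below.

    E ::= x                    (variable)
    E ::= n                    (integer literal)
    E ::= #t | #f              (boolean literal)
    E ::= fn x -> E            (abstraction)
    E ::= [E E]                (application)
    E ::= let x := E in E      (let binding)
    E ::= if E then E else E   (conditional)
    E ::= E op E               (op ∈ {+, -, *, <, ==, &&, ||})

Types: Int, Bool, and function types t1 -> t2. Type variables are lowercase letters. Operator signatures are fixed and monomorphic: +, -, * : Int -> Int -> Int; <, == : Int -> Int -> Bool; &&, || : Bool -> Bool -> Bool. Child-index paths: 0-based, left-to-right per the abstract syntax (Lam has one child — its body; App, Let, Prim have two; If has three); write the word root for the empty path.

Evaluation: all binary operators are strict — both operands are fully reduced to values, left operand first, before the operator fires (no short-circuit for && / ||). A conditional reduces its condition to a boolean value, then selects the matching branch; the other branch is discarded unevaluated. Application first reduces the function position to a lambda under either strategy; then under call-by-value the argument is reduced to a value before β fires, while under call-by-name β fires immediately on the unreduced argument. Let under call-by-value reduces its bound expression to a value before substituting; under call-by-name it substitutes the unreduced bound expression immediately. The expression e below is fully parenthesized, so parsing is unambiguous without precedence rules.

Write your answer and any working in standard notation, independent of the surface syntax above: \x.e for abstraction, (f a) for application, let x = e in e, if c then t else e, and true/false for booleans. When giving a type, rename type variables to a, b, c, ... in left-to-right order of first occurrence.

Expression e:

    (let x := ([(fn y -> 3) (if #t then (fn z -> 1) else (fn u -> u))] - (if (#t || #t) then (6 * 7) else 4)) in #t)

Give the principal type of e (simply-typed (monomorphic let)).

Working:
\y._ : a -> Int
  unify Bool ~ Bool
\z._ : b -> Int
u : c
\u._ : c -> c
  unify b -> Int ~ c -> c
  unify b ~ c
  unify Int ~ c
  unify a -> Int ~ (Int -> Int) -> d
  unify a ~ Int -> Int
  unify Int ~ d
_ _ : Int
  unify Int ~ Int
  unify Bool ~ Bool
  unify Bool ~ Bool
  unify Bool ~ Bool
  unify Int ~ Int
  unify Int ~ Int
  unify Int ~ Int
  unify Int ~ Int
let x : Int

Answer: Bool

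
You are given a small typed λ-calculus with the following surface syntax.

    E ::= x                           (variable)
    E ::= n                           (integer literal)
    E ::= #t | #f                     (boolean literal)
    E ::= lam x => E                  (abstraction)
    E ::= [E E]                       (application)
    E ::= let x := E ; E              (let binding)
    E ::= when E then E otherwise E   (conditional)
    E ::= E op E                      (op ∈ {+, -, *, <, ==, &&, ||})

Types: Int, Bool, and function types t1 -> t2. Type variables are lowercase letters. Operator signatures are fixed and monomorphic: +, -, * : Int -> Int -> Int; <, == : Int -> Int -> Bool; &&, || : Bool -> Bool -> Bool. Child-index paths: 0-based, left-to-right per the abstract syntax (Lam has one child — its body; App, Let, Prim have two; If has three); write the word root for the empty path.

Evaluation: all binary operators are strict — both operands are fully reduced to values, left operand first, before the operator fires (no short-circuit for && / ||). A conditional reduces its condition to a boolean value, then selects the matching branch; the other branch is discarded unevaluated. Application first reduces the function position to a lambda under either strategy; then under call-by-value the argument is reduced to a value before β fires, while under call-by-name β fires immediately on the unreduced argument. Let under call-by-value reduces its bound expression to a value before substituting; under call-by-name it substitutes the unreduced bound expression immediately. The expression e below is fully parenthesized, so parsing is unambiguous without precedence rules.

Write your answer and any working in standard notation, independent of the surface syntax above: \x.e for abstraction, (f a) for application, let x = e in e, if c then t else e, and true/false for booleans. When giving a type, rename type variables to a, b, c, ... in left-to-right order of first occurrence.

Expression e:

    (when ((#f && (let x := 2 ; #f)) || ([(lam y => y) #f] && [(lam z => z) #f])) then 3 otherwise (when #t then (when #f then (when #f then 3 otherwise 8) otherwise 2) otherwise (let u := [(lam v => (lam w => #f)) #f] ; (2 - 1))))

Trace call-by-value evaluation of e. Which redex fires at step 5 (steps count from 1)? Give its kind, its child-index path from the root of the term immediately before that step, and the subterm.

Trace:
step 0: (if ((false && (let x = 2 in false)) || (((\y.y) false) && ((\z.z) false))) then 3 else (if true then (if false then (if false then 3 else 8) else 2) else (let u = ((\v.(\w.false)) false) in (2 - 1))))
step 1: [let@0.0.1] (if ((false && false) || (((\y.y) false) && ((\z.z) false))) then 3 else (if true then (if false then (if false then 3 else 8) else 2) else (let u = ((\v.(\w.false)) false) in (2 - 1))))
step 2: [delta@0.0] (if (false || (((\y.y) false) && ((\z.z) false))) then 3 else (if true then (if false then (if false then 3 else 8) else 2) else (let u = ((\v.(\w.false)) false) in (2 - 1))))
step 3: [beta@0.1.0] (if (false || (false && ((\z.z) false))) then 3 else (if true then (if false then (if false then 3 else 8) else 2) else (let u = ((\v.(\w.false)) false) in (2 - 1))))
step 4: [beta@0.1.1] (if (false || (false && false)) then 3 else (if true then (if false then (if false then 3 else 8) else 2) else (let u = ((\v.(\w.false)) false) in (2 - 1))))
step 5: [delta@0.1] (if (false || false) then 3 else (if true then (if false then (if false then 3 else 8) else 2) else (let u = ((\v.(\w.false)) false) in (2 - 1))))

Answer: delta at 0.1 : (false && false)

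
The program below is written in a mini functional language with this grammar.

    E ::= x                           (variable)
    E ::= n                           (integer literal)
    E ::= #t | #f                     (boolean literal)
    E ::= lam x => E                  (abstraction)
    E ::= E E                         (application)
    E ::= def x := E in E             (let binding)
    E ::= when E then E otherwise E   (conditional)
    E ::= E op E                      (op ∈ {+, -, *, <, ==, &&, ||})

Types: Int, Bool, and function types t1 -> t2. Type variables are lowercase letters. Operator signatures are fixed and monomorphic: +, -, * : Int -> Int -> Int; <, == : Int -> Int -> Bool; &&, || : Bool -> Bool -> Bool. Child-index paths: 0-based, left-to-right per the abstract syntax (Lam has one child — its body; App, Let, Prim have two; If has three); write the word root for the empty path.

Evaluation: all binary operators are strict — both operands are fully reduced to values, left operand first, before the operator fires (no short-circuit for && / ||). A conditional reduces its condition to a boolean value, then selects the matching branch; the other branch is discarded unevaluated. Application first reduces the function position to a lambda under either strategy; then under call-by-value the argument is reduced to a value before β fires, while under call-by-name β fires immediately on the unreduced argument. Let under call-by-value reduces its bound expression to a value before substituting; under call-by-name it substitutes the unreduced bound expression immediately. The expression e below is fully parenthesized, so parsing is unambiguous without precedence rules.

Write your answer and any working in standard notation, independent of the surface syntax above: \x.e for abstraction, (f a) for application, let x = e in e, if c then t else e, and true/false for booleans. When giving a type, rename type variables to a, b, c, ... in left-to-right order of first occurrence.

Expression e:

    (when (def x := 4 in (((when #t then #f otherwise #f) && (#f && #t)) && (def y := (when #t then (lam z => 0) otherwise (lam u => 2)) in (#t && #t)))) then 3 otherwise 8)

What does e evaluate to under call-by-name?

Trace:
step 0: (if (let x = 4 in (((if true then false else false) && (false && true)) && (let y = (if true then (\z.0) else (\u.2)) in (true && true)))) then 3 else 8)
step 1: [let@0] (if (((if true then false else false) && (false && true)) && (let y = (if true then (\z.0) else (\u.2)) in (true && true))) then 3 else 8)
step 2: [if@0.0.0] (if ((false && (false && true)) && (let y = (if true then (\z.0) else (\u.2)) in (true && true))) then 3 else 8)
step 3: [delta@0.0.1] (if ((false && false) && (let y = (if true then (\z.0) else (\u.2)) in (true && true))) then 3 else 8)
step 4: [delta@0.0] (if (false && (let y = (if true then (\z.0) else (\u.2)) in (true && true))) then 3 else 8)
step 5: [let@0.1] (if (false && (true && true)) then 3 else 8)
step 6: [delta@0.1] (if (false && true) then 3 else 8)
step 7: [delta@0] (if false then 3 else 8)
step 8: [if@root] 8

Answer: 8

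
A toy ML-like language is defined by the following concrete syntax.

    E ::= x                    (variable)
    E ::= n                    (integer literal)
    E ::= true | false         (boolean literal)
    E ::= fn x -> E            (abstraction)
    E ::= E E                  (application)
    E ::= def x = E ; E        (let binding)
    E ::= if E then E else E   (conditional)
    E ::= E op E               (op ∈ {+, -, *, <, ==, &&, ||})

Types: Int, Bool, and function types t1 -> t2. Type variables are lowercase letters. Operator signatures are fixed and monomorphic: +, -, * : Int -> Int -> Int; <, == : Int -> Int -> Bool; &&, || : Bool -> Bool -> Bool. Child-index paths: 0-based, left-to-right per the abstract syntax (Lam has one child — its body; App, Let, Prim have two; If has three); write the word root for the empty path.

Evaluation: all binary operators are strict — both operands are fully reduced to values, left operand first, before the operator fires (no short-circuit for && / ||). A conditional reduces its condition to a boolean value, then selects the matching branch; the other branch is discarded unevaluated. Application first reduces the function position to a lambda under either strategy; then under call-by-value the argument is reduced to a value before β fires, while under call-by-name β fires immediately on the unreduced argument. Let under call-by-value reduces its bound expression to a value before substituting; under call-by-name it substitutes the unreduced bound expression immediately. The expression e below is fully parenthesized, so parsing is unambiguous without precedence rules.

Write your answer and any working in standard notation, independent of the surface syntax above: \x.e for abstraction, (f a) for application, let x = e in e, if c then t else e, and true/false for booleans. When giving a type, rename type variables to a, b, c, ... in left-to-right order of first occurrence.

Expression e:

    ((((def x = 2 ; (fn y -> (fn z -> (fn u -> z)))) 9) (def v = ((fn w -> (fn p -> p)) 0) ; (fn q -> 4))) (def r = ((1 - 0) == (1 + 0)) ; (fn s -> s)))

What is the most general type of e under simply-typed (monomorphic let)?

Derivation:
let x : Int
z : b
\u._ : c -> b
\z._ : b -> c -> b
\y._ : a -> b -> c -> b
  unify a -> b -> c -> b ~ Int -> d
  unify a ~ Int
  unify b -> c -> b ~ d
_ _ : b -> c -> b
p : f
\p._ : f -> f
\w._ : e -> f -> f
  unify e -> f -> f ~ Int -> g
  unify e ~ Int
  unify f -> f ~ g
_ _ : f -> f
let v : f -> f
\q._ : h -> Int
  unify b -> c -> b ~ (h -> Int) -> i
  unify b ~ h -> Int
  unify c -> h -> Int ~ i
_ _ : c -> h -> Int
  unify Int ~ Int
  unify Int ~ Int
  unify Int ~ Int
  unify Int ~ Int
  unify Int ~ Int
  unify Int ~ Int
let r : Bool
s : j
\s._ : j -> j
  unify c -> h -> Int ~ (j -> j) -> k
  unify c ~ j -> j
  unify h -> Int ~ k
_ _ : h -> Int

Answer: a -> Int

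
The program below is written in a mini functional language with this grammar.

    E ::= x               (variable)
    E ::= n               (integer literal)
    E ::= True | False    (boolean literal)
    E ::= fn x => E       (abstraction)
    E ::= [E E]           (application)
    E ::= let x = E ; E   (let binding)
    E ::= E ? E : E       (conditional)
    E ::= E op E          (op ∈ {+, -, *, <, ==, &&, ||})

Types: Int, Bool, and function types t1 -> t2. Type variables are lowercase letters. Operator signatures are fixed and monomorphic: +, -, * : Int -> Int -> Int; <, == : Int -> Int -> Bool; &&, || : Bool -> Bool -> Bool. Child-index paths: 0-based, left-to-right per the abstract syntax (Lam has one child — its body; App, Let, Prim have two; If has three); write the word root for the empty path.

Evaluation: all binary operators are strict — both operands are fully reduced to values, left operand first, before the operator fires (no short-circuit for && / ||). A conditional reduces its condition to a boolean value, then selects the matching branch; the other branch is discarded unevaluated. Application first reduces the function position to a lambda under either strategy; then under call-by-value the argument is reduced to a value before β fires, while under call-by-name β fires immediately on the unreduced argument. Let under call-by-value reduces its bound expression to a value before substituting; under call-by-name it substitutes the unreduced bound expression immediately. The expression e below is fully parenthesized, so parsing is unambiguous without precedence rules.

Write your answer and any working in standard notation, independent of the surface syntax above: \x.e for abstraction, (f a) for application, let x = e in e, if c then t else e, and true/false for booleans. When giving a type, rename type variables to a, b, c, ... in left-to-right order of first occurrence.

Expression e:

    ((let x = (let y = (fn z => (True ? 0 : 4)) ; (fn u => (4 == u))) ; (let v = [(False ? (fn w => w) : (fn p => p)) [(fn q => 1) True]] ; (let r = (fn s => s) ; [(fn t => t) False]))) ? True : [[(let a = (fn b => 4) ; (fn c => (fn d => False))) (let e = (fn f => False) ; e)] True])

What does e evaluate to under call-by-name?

Derivation:
step 0: (if (let x = (let y = (\z.(if true then 0 else 4)) in (\u.(4 == u))) in (let v = ((if false then (\w.w) else (\p.p)) ((\q.1) true)) in (let r = (\s.s) in ((\t.t) false)))) then true else (((let a = (\b.4) in (\c.(\d.false))) (let e = (\f.false) in e)) true))
step 1: [let@0] (if (let v = ((if false then (\w.w) else (\p.p)) ((\q.1) true)) in (let r = (\s.s) in ((\t.t) false))) then true else (((let a = (\b.4) in (\c.(\d.false))) (let e = (\f.false) in e)) true))
step 2: [let@0] (if (let r = (\s.s) in ((\t.t) false)) then true else (((let a = (\b.4) in (\c.(\d.false))) (let e = (\f.false) in e)) true))
step 3: [let@0] (if ((\t.t) false) then true else (((let a = (\b.4) in (\c.(\d.false))) (let e = (\f.false) in e)) true))
step 4: [beta@0] (if false then true else (((let a = (\b.4) in (\c.(\d.false))) (let e = (\f.false) in e)) true))
step 5: [if@root] (((let a = (\b.4) in (\c.(\d.false))) (let e = (\f.false) in e)) true)
step 6: [let@0.0] (((\c.(\d.false)) (let e = (\f.false) in e)) true)
step 7: [beta@0] ((\d.false) true)
step 8: [beta@root] false

Answer: false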